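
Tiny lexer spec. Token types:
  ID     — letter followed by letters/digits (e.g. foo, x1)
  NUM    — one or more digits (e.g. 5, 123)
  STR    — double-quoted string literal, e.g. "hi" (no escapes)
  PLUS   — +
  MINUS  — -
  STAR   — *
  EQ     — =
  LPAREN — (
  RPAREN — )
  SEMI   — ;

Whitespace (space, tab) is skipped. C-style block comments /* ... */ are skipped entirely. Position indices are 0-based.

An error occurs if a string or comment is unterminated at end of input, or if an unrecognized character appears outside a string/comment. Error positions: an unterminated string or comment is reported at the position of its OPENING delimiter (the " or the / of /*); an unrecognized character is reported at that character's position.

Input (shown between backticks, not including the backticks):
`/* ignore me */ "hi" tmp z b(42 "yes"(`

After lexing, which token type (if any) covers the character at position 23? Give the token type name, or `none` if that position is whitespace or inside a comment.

pos=0: enter COMMENT mode (saw '/*')
exit COMMENT mode (now at pos=15)
pos=16: enter STRING mode
pos=16: emit STR "hi" (now at pos=20)
pos=21: emit ID 'tmp' (now at pos=24)
pos=25: emit ID 'z' (now at pos=26)
pos=27: emit ID 'b' (now at pos=28)
pos=28: emit LPAREN '('
pos=29: emit NUM '42' (now at pos=31)
pos=32: enter STRING mode
pos=32: emit STR "yes" (now at pos=37)
pos=37: emit LPAREN '('
DONE. 8 tokens: [STR, ID, ID, ID, LPAREN, NUM, STR, LPAREN]
Position 23: char is 'p' -> ID

Answer: ID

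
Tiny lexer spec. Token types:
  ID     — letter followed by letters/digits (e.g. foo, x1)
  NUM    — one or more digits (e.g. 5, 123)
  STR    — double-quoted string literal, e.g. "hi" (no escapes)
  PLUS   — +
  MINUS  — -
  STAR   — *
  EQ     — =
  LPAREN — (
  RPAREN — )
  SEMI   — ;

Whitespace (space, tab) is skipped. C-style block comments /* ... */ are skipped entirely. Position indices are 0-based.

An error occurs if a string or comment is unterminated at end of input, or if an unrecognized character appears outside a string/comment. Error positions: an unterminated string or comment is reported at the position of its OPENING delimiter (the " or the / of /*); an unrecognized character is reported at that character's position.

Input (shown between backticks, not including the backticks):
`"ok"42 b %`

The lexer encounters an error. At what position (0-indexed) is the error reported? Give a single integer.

pos=0: enter STRING mode
pos=0: emit STR "ok" (now at pos=4)
pos=4: emit NUM '42' (now at pos=6)
pos=7: emit ID 'b' (now at pos=8)
pos=9: ERROR — unrecognized char '%'

Answer: 9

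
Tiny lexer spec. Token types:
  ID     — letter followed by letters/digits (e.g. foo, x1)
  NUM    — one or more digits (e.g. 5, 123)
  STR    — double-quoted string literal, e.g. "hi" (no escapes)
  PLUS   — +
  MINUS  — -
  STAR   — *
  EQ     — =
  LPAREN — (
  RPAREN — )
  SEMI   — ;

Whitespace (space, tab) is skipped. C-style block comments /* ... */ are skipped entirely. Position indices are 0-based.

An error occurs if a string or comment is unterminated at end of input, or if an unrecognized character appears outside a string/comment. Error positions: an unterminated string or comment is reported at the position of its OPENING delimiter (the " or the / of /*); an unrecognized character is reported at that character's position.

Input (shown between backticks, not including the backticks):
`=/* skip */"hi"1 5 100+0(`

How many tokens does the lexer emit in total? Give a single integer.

pos=0: emit EQ '='
pos=1: enter COMMENT mode (saw '/*')
exit COMMENT mode (now at pos=11)
pos=11: enter STRING mode
pos=11: emit STR "hi" (now at pos=15)
pos=15: emit NUM '1' (now at pos=16)
pos=17: emit NUM '5' (now at pos=18)
pos=19: emit NUM '100' (now at pos=22)
pos=22: emit PLUS '+'
pos=23: emit NUM '0' (now at pos=24)
pos=24: emit LPAREN '('
DONE. 8 tokens: [EQ, STR, NUM, NUM, NUM, PLUS, NUM, LPAREN]

Answer: 8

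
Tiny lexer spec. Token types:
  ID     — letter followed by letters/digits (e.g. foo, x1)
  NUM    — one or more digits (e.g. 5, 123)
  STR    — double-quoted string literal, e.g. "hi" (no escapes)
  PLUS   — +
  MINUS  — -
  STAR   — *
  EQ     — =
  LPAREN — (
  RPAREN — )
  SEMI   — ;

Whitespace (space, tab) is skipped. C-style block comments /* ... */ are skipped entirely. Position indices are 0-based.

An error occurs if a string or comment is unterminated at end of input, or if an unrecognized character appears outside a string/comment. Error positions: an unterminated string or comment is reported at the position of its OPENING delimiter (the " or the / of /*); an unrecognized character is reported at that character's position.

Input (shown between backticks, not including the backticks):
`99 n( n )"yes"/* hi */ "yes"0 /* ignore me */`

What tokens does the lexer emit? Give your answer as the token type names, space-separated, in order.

pos=0: emit NUM '99' (now at pos=2)
pos=3: emit ID 'n' (now at pos=4)
pos=4: emit LPAREN '('
pos=6: emit ID 'n' (now at pos=7)
pos=8: emit RPAREN ')'
pos=9: enter STRING mode
pos=9: emit STR "yes" (now at pos=14)
pos=14: enter COMMENT mode (saw '/*')
exit COMMENT mode (now at pos=22)
pos=23: enter STRING mode
pos=23: emit STR "yes" (now at pos=28)
pos=28: emit NUM '0' (now at pos=29)
pos=30: enter COMMENT mode (saw '/*')
exit COMMENT mode (now at pos=45)
DONE. 8 tokens: [NUM, ID, LPAREN, ID, RPAREN, STR, STR, NUM]

Answer: NUM ID LPAREN ID RPAREN STR STR NUM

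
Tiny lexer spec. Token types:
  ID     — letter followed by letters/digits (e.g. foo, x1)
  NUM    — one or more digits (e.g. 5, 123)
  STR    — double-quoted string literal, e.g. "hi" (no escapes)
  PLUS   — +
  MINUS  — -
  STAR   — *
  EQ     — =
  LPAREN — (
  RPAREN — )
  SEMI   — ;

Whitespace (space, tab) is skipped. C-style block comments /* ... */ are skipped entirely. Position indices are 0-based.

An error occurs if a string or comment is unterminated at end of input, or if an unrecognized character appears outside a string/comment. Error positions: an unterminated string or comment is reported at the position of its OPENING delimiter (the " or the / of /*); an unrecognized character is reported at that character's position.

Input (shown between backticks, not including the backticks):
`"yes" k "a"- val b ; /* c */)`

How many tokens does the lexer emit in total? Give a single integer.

Answer: 8

Derivation:
pos=0: enter STRING mode
pos=0: emit STR "yes" (now at pos=5)
pos=6: emit ID 'k' (now at pos=7)
pos=8: enter STRING mode
pos=8: emit STR "a" (now at pos=11)
pos=11: emit MINUS '-'
pos=13: emit ID 'val' (now at pos=16)
pos=17: emit ID 'b' (now at pos=18)
pos=19: emit SEMI ';'
pos=21: enter COMMENT mode (saw '/*')
exit COMMENT mode (now at pos=28)
pos=28: emit RPAREN ')'
DONE. 8 tokens: [STR, ID, STR, MINUS, ID, ID, SEMI, RPAREN]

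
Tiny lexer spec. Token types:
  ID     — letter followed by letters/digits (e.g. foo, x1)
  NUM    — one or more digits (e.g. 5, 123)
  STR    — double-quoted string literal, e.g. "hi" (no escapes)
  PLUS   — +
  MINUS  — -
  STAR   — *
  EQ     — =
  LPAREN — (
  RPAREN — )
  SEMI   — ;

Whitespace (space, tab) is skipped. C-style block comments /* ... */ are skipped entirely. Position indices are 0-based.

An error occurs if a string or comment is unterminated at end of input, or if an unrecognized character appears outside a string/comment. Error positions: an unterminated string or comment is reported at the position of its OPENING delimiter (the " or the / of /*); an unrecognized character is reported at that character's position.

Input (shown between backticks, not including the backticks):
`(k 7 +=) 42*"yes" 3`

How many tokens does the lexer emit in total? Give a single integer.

pos=0: emit LPAREN '('
pos=1: emit ID 'k' (now at pos=2)
pos=3: emit NUM '7' (now at pos=4)
pos=5: emit PLUS '+'
pos=6: emit EQ '='
pos=7: emit RPAREN ')'
pos=9: emit NUM '42' (now at pos=11)
pos=11: emit STAR '*'
pos=12: enter STRING mode
pos=12: emit STR "yes" (now at pos=17)
pos=18: emit NUM '3' (now at pos=19)
DONE. 10 tokens: [LPAREN, ID, NUM, PLUS, EQ, RPAREN, NUM, STAR, STR, NUM]

Answer: 10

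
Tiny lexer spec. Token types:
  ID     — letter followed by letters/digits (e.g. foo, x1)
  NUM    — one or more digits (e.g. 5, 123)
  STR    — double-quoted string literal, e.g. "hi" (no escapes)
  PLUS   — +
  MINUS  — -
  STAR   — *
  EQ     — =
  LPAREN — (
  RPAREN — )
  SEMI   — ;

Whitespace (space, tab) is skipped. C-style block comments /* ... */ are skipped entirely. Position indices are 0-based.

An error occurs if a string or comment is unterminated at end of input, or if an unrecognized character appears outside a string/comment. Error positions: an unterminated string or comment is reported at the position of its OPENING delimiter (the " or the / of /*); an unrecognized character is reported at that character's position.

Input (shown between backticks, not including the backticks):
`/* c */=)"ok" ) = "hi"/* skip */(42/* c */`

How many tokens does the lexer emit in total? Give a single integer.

Answer: 8

Derivation:
pos=0: enter COMMENT mode (saw '/*')
exit COMMENT mode (now at pos=7)
pos=7: emit EQ '='
pos=8: emit RPAREN ')'
pos=9: enter STRING mode
pos=9: emit STR "ok" (now at pos=13)
pos=14: emit RPAREN ')'
pos=16: emit EQ '='
pos=18: enter STRING mode
pos=18: emit STR "hi" (now at pos=22)
pos=22: enter COMMENT mode (saw '/*')
exit COMMENT mode (now at pos=32)
pos=32: emit LPAREN '('
pos=33: emit NUM '42' (now at pos=35)
pos=35: enter COMMENT mode (saw '/*')
exit COMMENT mode (now at pos=42)
DONE. 8 tokens: [EQ, RPAREN, STR, RPAREN, EQ, STR, LPAREN, NUM]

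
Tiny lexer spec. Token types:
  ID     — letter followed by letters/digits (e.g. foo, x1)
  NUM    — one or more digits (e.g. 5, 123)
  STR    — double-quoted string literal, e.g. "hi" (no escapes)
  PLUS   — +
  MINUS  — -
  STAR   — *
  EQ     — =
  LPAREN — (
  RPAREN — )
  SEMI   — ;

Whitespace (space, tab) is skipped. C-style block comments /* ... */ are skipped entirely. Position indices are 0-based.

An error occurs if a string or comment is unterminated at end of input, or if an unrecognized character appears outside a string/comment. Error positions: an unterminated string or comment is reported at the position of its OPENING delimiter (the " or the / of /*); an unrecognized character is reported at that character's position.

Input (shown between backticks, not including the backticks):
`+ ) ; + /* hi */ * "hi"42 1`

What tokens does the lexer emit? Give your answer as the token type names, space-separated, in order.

pos=0: emit PLUS '+'
pos=2: emit RPAREN ')'
pos=4: emit SEMI ';'
pos=6: emit PLUS '+'
pos=8: enter COMMENT mode (saw '/*')
exit COMMENT mode (now at pos=16)
pos=17: emit STAR '*'
pos=19: enter STRING mode
pos=19: emit STR "hi" (now at pos=23)
pos=23: emit NUM '42' (now at pos=25)
pos=26: emit NUM '1' (now at pos=27)
DONE. 8 tokens: [PLUS, RPAREN, SEMI, PLUS, STAR, STR, NUM, NUM]

Answer: PLUS RPAREN SEMI PLUS STAR STR NUM NUM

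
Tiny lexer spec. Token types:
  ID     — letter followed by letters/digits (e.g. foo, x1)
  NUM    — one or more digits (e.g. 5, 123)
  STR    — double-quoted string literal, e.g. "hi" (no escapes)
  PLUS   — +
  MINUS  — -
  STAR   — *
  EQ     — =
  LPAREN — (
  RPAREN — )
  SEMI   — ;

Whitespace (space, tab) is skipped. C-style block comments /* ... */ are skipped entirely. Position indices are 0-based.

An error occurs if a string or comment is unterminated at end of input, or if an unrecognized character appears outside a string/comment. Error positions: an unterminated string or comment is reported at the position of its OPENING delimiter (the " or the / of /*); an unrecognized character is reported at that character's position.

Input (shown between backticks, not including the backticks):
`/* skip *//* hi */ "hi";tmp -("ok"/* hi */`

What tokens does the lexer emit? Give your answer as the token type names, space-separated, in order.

Answer: STR SEMI ID MINUS LPAREN STR

Derivation:
pos=0: enter COMMENT mode (saw '/*')
exit COMMENT mode (now at pos=10)
pos=10: enter COMMENT mode (saw '/*')
exit COMMENT mode (now at pos=18)
pos=19: enter STRING mode
pos=19: emit STR "hi" (now at pos=23)
pos=23: emit SEMI ';'
pos=24: emit ID 'tmp' (now at pos=27)
pos=28: emit MINUS '-'
pos=29: emit LPAREN '('
pos=30: enter STRING mode
pos=30: emit STR "ok" (now at pos=34)
pos=34: enter COMMENT mode (saw '/*')
exit COMMENT mode (now at pos=42)
DONE. 6 tokens: [STR, SEMI, ID, MINUS, LPAREN, STR]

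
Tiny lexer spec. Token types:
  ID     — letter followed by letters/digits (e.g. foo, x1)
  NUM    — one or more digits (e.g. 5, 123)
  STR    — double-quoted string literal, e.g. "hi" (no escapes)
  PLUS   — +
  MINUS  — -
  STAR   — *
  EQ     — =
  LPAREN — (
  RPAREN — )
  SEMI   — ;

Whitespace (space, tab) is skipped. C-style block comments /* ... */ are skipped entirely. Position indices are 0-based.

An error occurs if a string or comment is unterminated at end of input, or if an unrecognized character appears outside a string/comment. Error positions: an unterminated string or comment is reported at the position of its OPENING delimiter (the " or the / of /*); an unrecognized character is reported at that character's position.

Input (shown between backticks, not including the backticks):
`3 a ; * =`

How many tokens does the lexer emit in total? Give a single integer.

pos=0: emit NUM '3' (now at pos=1)
pos=2: emit ID 'a' (now at pos=3)
pos=4: emit SEMI ';'
pos=6: emit STAR '*'
pos=8: emit EQ '='
DONE. 5 tokens: [NUM, ID, SEMI, STAR, EQ]

Answer: 5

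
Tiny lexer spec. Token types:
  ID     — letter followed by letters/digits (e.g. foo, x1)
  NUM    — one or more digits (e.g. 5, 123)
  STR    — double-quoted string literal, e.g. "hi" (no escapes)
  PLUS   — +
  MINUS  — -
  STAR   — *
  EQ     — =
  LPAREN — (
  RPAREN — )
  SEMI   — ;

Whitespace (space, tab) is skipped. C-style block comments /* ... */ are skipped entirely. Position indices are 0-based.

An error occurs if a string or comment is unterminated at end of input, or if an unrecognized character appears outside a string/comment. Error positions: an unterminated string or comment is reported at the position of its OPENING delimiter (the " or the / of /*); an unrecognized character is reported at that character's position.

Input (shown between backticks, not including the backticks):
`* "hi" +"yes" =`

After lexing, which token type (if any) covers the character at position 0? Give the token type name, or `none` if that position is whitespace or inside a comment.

pos=0: emit STAR '*'
pos=2: enter STRING mode
pos=2: emit STR "hi" (now at pos=6)
pos=7: emit PLUS '+'
pos=8: enter STRING mode
pos=8: emit STR "yes" (now at pos=13)
pos=14: emit EQ '='
DONE. 5 tokens: [STAR, STR, PLUS, STR, EQ]
Position 0: char is '*' -> STAR

Answer: STAR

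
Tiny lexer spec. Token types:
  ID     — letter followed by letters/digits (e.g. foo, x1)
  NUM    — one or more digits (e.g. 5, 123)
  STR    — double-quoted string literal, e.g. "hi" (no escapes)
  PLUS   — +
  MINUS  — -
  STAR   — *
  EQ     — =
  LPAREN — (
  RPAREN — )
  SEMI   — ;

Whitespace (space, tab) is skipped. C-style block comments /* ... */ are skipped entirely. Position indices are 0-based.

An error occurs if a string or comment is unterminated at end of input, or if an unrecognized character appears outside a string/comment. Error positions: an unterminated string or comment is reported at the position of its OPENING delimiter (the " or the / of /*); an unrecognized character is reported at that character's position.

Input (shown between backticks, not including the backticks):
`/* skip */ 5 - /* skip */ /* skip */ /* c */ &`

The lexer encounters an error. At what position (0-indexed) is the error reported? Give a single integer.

Answer: 45

Derivation:
pos=0: enter COMMENT mode (saw '/*')
exit COMMENT mode (now at pos=10)
pos=11: emit NUM '5' (now at pos=12)
pos=13: emit MINUS '-'
pos=15: enter COMMENT mode (saw '/*')
exit COMMENT mode (now at pos=25)
pos=26: enter COMMENT mode (saw '/*')
exit COMMENT mode (now at pos=36)
pos=37: enter COMMENT mode (saw '/*')
exit COMMENT mode (now at pos=44)
pos=45: ERROR — unrecognized char '&'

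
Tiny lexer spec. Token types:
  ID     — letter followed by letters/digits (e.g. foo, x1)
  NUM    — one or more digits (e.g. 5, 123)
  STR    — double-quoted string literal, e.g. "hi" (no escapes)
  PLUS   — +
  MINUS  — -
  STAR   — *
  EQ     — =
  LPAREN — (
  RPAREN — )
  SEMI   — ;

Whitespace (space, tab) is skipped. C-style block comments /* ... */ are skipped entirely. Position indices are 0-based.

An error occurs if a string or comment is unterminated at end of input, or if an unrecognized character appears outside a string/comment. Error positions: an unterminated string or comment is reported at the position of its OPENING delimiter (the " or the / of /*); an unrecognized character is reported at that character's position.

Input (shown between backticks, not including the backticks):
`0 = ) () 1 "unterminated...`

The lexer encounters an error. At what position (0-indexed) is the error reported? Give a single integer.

Answer: 11

Derivation:
pos=0: emit NUM '0' (now at pos=1)
pos=2: emit EQ '='
pos=4: emit RPAREN ')'
pos=6: emit LPAREN '('
pos=7: emit RPAREN ')'
pos=9: emit NUM '1' (now at pos=10)
pos=11: enter STRING mode
pos=11: ERROR — unterminated string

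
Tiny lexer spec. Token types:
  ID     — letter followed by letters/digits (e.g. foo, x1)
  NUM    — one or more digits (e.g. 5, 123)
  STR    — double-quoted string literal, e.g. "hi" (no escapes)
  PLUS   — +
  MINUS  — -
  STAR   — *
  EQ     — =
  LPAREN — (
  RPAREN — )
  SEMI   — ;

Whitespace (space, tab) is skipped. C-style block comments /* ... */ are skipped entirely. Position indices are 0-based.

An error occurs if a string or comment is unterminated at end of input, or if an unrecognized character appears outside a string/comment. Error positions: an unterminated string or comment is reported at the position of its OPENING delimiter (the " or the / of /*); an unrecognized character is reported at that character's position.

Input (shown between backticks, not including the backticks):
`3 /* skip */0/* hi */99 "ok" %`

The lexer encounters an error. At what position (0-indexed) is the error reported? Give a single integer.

pos=0: emit NUM '3' (now at pos=1)
pos=2: enter COMMENT mode (saw '/*')
exit COMMENT mode (now at pos=12)
pos=12: emit NUM '0' (now at pos=13)
pos=13: enter COMMENT mode (saw '/*')
exit COMMENT mode (now at pos=21)
pos=21: emit NUM '99' (now at pos=23)
pos=24: enter STRING mode
pos=24: emit STR "ok" (now at pos=28)
pos=29: ERROR — unrecognized char '%'

Answer: 29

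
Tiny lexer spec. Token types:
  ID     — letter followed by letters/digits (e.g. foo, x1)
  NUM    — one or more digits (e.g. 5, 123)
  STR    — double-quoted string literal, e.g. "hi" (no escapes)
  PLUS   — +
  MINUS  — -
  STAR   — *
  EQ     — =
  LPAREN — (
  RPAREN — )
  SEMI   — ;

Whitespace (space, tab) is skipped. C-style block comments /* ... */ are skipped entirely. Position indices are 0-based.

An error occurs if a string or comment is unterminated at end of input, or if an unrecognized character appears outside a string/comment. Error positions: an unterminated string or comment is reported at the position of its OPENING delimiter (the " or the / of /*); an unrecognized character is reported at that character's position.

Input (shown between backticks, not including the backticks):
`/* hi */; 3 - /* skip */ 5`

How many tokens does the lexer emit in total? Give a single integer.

pos=0: enter COMMENT mode (saw '/*')
exit COMMENT mode (now at pos=8)
pos=8: emit SEMI ';'
pos=10: emit NUM '3' (now at pos=11)
pos=12: emit MINUS '-'
pos=14: enter COMMENT mode (saw '/*')
exit COMMENT mode (now at pos=24)
pos=25: emit NUM '5' (now at pos=26)
DONE. 4 tokens: [SEMI, NUM, MINUS, NUM]

Answer: 4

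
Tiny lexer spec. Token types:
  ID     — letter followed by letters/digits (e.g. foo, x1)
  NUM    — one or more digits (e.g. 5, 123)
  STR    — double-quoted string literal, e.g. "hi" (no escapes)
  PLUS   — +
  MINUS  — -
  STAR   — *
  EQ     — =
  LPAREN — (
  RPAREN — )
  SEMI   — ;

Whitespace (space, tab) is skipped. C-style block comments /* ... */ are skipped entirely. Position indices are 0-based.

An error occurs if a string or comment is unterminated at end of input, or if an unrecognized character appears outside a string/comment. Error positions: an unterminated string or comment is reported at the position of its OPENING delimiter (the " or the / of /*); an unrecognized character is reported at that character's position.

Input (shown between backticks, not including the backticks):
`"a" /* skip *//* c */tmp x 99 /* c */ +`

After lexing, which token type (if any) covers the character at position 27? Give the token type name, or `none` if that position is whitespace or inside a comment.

pos=0: enter STRING mode
pos=0: emit STR "a" (now at pos=3)
pos=4: enter COMMENT mode (saw '/*')
exit COMMENT mode (now at pos=14)
pos=14: enter COMMENT mode (saw '/*')
exit COMMENT mode (now at pos=21)
pos=21: emit ID 'tmp' (now at pos=24)
pos=25: emit ID 'x' (now at pos=26)
pos=27: emit NUM '99' (now at pos=29)
pos=30: enter COMMENT mode (saw '/*')
exit COMMENT mode (now at pos=37)
pos=38: emit PLUS '+'
DONE. 5 tokens: [STR, ID, ID, NUM, PLUS]
Position 27: char is '9' -> NUM

Answer: NUM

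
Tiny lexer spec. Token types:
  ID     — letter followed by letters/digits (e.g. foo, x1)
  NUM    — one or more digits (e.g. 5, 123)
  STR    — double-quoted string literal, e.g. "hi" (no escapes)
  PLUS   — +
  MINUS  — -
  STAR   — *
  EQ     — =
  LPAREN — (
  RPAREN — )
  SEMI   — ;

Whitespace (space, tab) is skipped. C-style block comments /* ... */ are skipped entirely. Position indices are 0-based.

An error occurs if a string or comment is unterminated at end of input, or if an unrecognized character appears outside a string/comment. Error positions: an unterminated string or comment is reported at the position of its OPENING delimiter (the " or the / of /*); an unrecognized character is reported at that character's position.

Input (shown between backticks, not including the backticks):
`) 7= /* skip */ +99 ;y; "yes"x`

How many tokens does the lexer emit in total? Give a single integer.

pos=0: emit RPAREN ')'
pos=2: emit NUM '7' (now at pos=3)
pos=3: emit EQ '='
pos=5: enter COMMENT mode (saw '/*')
exit COMMENT mode (now at pos=15)
pos=16: emit PLUS '+'
pos=17: emit NUM '99' (now at pos=19)
pos=20: emit SEMI ';'
pos=21: emit ID 'y' (now at pos=22)
pos=22: emit SEMI ';'
pos=24: enter STRING mode
pos=24: emit STR "yes" (now at pos=29)
pos=29: emit ID 'x' (now at pos=30)
DONE. 10 tokens: [RPAREN, NUM, EQ, PLUS, NUM, SEMI, ID, SEMI, STR, ID]

Answer: 10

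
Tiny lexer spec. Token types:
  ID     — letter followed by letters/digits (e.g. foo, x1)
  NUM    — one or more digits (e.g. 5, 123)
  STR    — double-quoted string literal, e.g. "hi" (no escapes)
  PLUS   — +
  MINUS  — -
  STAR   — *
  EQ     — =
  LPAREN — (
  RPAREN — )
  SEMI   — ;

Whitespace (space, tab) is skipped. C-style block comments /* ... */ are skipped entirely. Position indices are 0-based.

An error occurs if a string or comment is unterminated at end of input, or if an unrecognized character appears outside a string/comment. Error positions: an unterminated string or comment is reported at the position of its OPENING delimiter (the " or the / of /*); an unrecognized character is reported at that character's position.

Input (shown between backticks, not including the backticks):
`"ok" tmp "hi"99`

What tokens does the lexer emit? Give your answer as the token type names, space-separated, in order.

Answer: STR ID STR NUM

Derivation:
pos=0: enter STRING mode
pos=0: emit STR "ok" (now at pos=4)
pos=5: emit ID 'tmp' (now at pos=8)
pos=9: enter STRING mode
pos=9: emit STR "hi" (now at pos=13)
pos=13: emit NUM '99' (now at pos=15)
DONE. 4 tokens: [STR, ID, STR, NUM]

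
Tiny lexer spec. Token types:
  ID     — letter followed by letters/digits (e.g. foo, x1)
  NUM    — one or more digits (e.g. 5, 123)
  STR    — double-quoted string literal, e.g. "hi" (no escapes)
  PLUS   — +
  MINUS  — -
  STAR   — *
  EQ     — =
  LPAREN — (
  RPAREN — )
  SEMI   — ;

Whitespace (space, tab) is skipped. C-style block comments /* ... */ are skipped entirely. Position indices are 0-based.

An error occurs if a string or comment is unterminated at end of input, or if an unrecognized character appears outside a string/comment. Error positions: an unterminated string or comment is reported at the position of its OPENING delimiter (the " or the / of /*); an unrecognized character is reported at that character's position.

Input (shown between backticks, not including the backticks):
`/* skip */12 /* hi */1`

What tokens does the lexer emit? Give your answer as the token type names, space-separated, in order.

Answer: NUM NUM

Derivation:
pos=0: enter COMMENT mode (saw '/*')
exit COMMENT mode (now at pos=10)
pos=10: emit NUM '12' (now at pos=12)
pos=13: enter COMMENT mode (saw '/*')
exit COMMENT mode (now at pos=21)
pos=21: emit NUM '1' (now at pos=22)
DONE. 2 tokens: [NUM, NUM]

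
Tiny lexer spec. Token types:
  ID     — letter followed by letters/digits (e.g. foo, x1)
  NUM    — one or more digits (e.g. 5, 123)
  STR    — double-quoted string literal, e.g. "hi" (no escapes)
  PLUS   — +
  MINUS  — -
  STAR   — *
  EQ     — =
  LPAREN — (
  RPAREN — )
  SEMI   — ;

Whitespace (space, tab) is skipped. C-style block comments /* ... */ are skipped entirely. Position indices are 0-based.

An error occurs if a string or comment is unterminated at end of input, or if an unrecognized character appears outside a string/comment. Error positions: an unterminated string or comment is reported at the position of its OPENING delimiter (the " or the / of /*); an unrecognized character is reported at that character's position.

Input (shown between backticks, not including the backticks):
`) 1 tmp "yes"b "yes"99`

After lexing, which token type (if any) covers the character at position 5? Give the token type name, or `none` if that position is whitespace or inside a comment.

Answer: ID

Derivation:
pos=0: emit RPAREN ')'
pos=2: emit NUM '1' (now at pos=3)
pos=4: emit ID 'tmp' (now at pos=7)
pos=8: enter STRING mode
pos=8: emit STR "yes" (now at pos=13)
pos=13: emit ID 'b' (now at pos=14)
pos=15: enter STRING mode
pos=15: emit STR "yes" (now at pos=20)
pos=20: emit NUM '99' (now at pos=22)
DONE. 7 tokens: [RPAREN, NUM, ID, STR, ID, STR, NUM]
Position 5: char is 'm' -> ID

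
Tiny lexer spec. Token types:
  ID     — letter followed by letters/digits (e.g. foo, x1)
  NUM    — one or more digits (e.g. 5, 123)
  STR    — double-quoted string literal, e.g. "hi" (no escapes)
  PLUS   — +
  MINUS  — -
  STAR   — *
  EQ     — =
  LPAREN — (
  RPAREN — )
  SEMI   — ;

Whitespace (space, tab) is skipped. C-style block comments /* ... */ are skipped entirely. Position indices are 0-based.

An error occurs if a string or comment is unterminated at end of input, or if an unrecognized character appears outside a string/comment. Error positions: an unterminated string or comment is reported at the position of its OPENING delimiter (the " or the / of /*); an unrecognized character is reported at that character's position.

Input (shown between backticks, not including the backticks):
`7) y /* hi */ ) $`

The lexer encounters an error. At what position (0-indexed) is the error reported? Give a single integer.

pos=0: emit NUM '7' (now at pos=1)
pos=1: emit RPAREN ')'
pos=3: emit ID 'y' (now at pos=4)
pos=5: enter COMMENT mode (saw '/*')
exit COMMENT mode (now at pos=13)
pos=14: emit RPAREN ')'
pos=16: ERROR — unrecognized char '$'

Answer: 16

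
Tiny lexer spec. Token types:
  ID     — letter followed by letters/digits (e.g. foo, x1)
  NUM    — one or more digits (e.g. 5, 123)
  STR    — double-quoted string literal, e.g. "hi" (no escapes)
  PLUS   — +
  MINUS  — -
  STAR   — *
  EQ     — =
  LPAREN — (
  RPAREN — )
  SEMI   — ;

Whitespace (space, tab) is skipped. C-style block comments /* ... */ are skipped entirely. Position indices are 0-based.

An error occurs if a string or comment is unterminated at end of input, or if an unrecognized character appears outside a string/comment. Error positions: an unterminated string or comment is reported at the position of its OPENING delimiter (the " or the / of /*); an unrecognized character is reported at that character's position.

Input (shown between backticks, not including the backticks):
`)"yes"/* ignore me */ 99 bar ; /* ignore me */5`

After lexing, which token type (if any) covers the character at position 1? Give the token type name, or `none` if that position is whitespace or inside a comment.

Answer: STR

Derivation:
pos=0: emit RPAREN ')'
pos=1: enter STRING mode
pos=1: emit STR "yes" (now at pos=6)
pos=6: enter COMMENT mode (saw '/*')
exit COMMENT mode (now at pos=21)
pos=22: emit NUM '99' (now at pos=24)
pos=25: emit ID 'bar' (now at pos=28)
pos=29: emit SEMI ';'
pos=31: enter COMMENT mode (saw '/*')
exit COMMENT mode (now at pos=46)
pos=46: emit NUM '5' (now at pos=47)
DONE. 6 tokens: [RPAREN, STR, NUM, ID, SEMI, NUM]
Position 1: char is '"' -> STR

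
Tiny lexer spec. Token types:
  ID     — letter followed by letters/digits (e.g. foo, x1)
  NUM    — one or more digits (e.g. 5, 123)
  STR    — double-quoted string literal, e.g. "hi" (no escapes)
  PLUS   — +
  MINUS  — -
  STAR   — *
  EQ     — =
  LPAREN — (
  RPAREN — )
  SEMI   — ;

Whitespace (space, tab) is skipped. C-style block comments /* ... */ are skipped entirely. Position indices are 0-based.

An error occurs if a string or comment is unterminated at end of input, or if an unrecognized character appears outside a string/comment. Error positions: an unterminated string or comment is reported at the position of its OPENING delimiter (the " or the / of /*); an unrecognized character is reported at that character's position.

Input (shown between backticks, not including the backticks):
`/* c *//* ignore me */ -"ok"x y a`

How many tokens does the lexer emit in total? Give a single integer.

pos=0: enter COMMENT mode (saw '/*')
exit COMMENT mode (now at pos=7)
pos=7: enter COMMENT mode (saw '/*')
exit COMMENT mode (now at pos=22)
pos=23: emit MINUS '-'
pos=24: enter STRING mode
pos=24: emit STR "ok" (now at pos=28)
pos=28: emit ID 'x' (now at pos=29)
pos=30: emit ID 'y' (now at pos=31)
pos=32: emit ID 'a' (now at pos=33)
DONE. 5 tokens: [MINUS, STR, ID, ID, ID]

Answer: 5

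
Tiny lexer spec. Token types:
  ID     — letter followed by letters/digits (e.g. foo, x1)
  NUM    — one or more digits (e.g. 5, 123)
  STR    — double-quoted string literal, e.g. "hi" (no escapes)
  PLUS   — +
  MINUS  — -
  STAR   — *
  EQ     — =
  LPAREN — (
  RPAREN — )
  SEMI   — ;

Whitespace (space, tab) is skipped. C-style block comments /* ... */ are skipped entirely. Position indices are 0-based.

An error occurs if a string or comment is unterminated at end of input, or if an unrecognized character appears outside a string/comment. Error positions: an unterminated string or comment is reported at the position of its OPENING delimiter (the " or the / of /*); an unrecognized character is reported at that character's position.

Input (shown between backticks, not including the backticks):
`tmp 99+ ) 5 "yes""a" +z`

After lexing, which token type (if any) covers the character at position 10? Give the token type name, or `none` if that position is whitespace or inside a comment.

Answer: NUM

Derivation:
pos=0: emit ID 'tmp' (now at pos=3)
pos=4: emit NUM '99' (now at pos=6)
pos=6: emit PLUS '+'
pos=8: emit RPAREN ')'
pos=10: emit NUM '5' (now at pos=11)
pos=12: enter STRING mode
pos=12: emit STR "yes" (now at pos=17)
pos=17: enter STRING mode
pos=17: emit STR "a" (now at pos=20)
pos=21: emit PLUS '+'
pos=22: emit ID 'z' (now at pos=23)
DONE. 9 tokens: [ID, NUM, PLUS, RPAREN, NUM, STR, STR, PLUS, ID]
Position 10: char is '5' -> NUM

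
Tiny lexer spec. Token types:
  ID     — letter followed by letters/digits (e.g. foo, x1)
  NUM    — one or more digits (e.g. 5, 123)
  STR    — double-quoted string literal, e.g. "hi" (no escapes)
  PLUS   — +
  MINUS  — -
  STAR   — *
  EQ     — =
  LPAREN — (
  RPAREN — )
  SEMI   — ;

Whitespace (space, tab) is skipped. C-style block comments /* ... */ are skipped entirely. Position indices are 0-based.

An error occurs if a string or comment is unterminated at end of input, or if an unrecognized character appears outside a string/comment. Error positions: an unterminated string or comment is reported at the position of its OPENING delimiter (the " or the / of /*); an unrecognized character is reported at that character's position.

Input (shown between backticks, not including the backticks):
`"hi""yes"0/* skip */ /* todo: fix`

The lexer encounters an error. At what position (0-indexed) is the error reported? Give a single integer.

pos=0: enter STRING mode
pos=0: emit STR "hi" (now at pos=4)
pos=4: enter STRING mode
pos=4: emit STR "yes" (now at pos=9)
pos=9: emit NUM '0' (now at pos=10)
pos=10: enter COMMENT mode (saw '/*')
exit COMMENT mode (now at pos=20)
pos=21: enter COMMENT mode (saw '/*')
pos=21: ERROR — unterminated comment (reached EOF)

Answer: 21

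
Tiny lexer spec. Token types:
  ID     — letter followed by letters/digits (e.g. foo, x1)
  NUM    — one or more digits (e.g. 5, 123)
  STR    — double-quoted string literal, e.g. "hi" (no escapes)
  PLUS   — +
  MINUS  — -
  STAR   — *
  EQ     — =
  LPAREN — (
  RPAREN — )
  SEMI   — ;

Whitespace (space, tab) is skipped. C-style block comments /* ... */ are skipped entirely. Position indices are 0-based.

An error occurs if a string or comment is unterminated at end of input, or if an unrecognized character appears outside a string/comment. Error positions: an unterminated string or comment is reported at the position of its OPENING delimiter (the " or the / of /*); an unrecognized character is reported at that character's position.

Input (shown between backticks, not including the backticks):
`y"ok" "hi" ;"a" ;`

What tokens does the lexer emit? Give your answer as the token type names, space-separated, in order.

Answer: ID STR STR SEMI STR SEMI

Derivation:
pos=0: emit ID 'y' (now at pos=1)
pos=1: enter STRING mode
pos=1: emit STR "ok" (now at pos=5)
pos=6: enter STRING mode
pos=6: emit STR "hi" (now at pos=10)
pos=11: emit SEMI ';'
pos=12: enter STRING mode
pos=12: emit STR "a" (now at pos=15)
pos=16: emit SEMI ';'
DONE. 6 tokens: [ID, STR, STR, SEMI, STR, SEMI]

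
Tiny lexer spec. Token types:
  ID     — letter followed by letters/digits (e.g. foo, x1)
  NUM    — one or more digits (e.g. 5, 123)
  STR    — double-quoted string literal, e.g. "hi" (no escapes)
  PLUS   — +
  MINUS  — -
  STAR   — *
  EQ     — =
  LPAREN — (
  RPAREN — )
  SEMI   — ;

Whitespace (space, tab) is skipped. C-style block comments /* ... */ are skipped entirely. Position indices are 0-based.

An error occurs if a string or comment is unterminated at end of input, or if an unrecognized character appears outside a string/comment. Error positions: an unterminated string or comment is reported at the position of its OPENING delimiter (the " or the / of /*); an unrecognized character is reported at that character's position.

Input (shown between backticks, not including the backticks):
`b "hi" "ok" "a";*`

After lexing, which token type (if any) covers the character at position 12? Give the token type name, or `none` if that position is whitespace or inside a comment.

Answer: STR

Derivation:
pos=0: emit ID 'b' (now at pos=1)
pos=2: enter STRING mode
pos=2: emit STR "hi" (now at pos=6)
pos=7: enter STRING mode
pos=7: emit STR "ok" (now at pos=11)
pos=12: enter STRING mode
pos=12: emit STR "a" (now at pos=15)
pos=15: emit SEMI ';'
pos=16: emit STAR '*'
DONE. 6 tokens: [ID, STR, STR, STR, SEMI, STAR]
Position 12: char is '"' -> STR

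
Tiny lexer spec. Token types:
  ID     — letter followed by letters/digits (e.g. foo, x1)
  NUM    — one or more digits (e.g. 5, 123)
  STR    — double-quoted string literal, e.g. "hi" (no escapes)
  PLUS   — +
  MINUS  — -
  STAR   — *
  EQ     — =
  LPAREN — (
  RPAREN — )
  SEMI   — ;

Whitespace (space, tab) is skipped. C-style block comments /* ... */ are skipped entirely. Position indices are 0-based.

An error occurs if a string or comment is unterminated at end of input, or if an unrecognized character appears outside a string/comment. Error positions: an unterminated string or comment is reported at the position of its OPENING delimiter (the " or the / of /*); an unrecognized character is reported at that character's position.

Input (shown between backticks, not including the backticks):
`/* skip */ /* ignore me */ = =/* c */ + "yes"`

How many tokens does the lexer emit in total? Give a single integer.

Answer: 4

Derivation:
pos=0: enter COMMENT mode (saw '/*')
exit COMMENT mode (now at pos=10)
pos=11: enter COMMENT mode (saw '/*')
exit COMMENT mode (now at pos=26)
pos=27: emit EQ '='
pos=29: emit EQ '='
pos=30: enter COMMENT mode (saw '/*')
exit COMMENT mode (now at pos=37)
pos=38: emit PLUS '+'
pos=40: enter STRING mode
pos=40: emit STR "yes" (now at pos=45)
DONE. 4 tokens: [EQ, EQ, PLUS, STR]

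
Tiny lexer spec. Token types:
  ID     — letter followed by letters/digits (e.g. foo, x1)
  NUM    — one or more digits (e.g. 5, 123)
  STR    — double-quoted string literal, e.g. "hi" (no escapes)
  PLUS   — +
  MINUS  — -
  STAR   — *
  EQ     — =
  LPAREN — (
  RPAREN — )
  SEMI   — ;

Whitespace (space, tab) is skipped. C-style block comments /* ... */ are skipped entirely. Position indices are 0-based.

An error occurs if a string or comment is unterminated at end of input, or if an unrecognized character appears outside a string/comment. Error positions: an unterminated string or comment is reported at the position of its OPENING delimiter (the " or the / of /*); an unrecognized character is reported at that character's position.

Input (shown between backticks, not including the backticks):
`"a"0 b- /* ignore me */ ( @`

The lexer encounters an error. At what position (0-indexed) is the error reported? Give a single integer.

Answer: 26

Derivation:
pos=0: enter STRING mode
pos=0: emit STR "a" (now at pos=3)
pos=3: emit NUM '0' (now at pos=4)
pos=5: emit ID 'b' (now at pos=6)
pos=6: emit MINUS '-'
pos=8: enter COMMENT mode (saw '/*')
exit COMMENT mode (now at pos=23)
pos=24: emit LPAREN '('
pos=26: ERROR — unrecognized char '@'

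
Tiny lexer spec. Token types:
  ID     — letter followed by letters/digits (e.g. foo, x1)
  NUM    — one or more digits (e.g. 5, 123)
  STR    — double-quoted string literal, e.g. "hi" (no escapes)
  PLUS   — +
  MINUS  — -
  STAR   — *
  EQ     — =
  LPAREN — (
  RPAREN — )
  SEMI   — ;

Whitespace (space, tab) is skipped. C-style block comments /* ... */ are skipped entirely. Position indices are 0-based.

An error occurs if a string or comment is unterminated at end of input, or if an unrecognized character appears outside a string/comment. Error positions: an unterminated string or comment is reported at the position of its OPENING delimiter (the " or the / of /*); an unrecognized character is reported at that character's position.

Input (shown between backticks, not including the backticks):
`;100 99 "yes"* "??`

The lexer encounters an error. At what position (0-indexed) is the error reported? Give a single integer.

Answer: 15

Derivation:
pos=0: emit SEMI ';'
pos=1: emit NUM '100' (now at pos=4)
pos=5: emit NUM '99' (now at pos=7)
pos=8: enter STRING mode
pos=8: emit STR "yes" (now at pos=13)
pos=13: emit STAR '*'
pos=15: enter STRING mode
pos=15: ERROR — unterminated string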